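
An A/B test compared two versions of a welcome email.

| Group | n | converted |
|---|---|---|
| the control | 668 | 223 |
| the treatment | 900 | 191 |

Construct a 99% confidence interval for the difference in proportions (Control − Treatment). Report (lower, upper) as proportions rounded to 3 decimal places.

p̂₁ = 223/668 = 0.3338 and p̂₂ = 191/900 = 0.2122.
SE₁ = √(p̂₁(1−p̂₁)/n₁) = √(0.3338·0.6662/668) = 0.01825; SE₂ = √(0.2122·0.7878/900) = 0.01363.
Independent samples: SE of the difference = √(SE₁² + SE₂²) = √(0.0003330625 + 0.0001857769) = 0.02278.
z* for 99% confidence is 2.576, so the margin of error is 2.576 × 0.02278 = 0.05868.
Point estimate p̂₁ − p̂₂ = 0.3338 − 0.2122 = 0.1216.
0.1216 ± 0.05868 → (0.063, 0.180).

(0.063, 0.180)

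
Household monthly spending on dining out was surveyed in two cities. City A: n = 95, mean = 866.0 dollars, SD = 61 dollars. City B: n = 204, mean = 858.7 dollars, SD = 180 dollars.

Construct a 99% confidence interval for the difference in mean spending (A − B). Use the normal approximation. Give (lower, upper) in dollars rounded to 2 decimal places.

SE₁ = s₁/√n₁ = 61/√95 = 6.2585; SE₂ = 180/√204 = 12.6025.
Independent samples, unequal variances: SE_diff = √(SE₁² + SE₂²) = √(39.16882225 + 158.82300625) = 14.0710.
z* = 2.576, so margin of error = 2.576 × 14.0710 = 36.2469.
Difference in means = 866.0 − 858.7 = 7.3000.
7.3000 ± 36.2469 → (-28.95, 43.55).

(-28.95, 43.55)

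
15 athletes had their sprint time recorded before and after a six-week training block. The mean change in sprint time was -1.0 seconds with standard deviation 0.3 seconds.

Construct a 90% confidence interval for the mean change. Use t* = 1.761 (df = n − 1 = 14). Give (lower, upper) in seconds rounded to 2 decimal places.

(-1.14, -0.86)

This is a matched-pairs design, so SE = s_d/√n = 0.3/√15 = 0.0775.
Margin = 1.761 × 0.0775 = 0.1365; the interval is -1.0 ± 0.1365 = (-1.14, -0.86).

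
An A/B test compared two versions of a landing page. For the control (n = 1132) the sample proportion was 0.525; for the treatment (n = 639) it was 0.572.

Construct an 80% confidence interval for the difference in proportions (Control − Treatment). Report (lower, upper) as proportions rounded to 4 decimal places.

The two standard errors are √(0.5250×0.4750/1132) = 0.01484 and √(0.5720×0.4280/639) = 0.01957.
Because the samples are independent, SE_diff = √(0.01484² + 0.01957²) = 0.02456.
Using z* = 1.282 for 80%, ME = 1.282 × 0.02456 = 0.03149.
p̂₁ − p̂₂ = -0.0470; interval -0.0470 ± 0.03149 gives (-0.0785, -0.0155).

(-0.0785, -0.0155)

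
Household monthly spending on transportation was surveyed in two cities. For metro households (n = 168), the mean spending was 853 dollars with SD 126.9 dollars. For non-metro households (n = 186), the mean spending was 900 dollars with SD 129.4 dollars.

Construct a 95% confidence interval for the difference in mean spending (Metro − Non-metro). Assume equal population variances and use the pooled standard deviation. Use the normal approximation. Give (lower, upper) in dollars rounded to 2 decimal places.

(-73.75, -20.25)

s_p = √[((n₁−1)s₁² + (n₂−1)s₂²)/(n₁+n₂−2)] = √[(167·126.9² + 185·129.4²)/352] = 128.2200.
SE = 128.2200·√(1/168 + 1/186) = 13.6473.
With z* = 1.960, margin = 1.960 × 13.6473 = 26.7487.
x̄₁ − x̄₂ = 853 − 900 = -47.0000; interval -47.0000 ± 26.7487 = (-73.75, -20.25).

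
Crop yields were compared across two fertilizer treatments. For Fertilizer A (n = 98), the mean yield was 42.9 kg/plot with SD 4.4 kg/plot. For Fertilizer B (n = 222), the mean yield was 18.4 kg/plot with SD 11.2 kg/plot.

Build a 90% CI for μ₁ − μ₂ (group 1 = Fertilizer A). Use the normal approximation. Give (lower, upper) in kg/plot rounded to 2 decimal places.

Per-group SEs: s₁/√n₁ = 4.4/√98 = 0.4445, s₂/√n₂ = 11.2/√222 = 0.7517.
Unpooled SE of the difference: √(0.19758025 + 0.56505289) = 0.8733.
Margin of error = z* · SE = 1.645 × 0.8733 = 1.4366.
x̄₁ − x̄₂ = 42.9 − 18.4 = 24.5000.
CI: 24.5000 ± 1.4366 = (23.06, 25.94).

(23.06, 25.94)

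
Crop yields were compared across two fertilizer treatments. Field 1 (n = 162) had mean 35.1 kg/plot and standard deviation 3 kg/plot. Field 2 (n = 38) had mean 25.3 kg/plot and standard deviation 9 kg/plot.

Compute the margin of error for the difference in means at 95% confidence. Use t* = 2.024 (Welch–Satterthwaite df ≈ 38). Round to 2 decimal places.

2.99

Standard errors of each mean: 3/√162 = 0.2357 and 9/√38 = 1.4600.
SE(x̄₁ − x̄₂) = √(0.2357² + 1.4600²) = 1.4789 for independent samples with unequal variances.
With t* = 2.024, the margin is 2.024 × 1.4789 = 2.9933.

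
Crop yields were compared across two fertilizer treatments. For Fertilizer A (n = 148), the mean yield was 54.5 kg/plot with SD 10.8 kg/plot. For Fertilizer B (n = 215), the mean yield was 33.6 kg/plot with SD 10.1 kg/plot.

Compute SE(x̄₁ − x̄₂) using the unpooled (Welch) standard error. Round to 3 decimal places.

1.124

SE₁ = s₁/√n₁ = 10.8/√148 = 0.8878; SE₂ = 10.1/√215 = 0.6888.
Independent samples, unequal variances: SE_diff = √(SE₁² + SE₂²) = √(0.78818884 + 0.47444544) = 1.1237.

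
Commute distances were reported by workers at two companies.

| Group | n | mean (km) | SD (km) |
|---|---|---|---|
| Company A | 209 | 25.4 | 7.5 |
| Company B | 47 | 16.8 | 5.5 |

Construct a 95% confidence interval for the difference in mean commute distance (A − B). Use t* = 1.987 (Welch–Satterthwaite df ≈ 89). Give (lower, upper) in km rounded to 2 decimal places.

(6.70, 10.50)

Per-group SEs: s₁/√n₁ = 7.5/√209 = 0.5188, s₂/√n₂ = 5.5/√47 = 0.8023.
Unpooled SE of the difference: √(0.26915344 + 0.64368529) = 0.9554.
Margin of error = t* · SE = 1.987 × 0.9554 = 1.8984.
x̄₁ − x̄₂ = 25.4 − 16.8 = 8.6000.
CI: 8.6000 ± 1.8984 = (6.70, 10.50).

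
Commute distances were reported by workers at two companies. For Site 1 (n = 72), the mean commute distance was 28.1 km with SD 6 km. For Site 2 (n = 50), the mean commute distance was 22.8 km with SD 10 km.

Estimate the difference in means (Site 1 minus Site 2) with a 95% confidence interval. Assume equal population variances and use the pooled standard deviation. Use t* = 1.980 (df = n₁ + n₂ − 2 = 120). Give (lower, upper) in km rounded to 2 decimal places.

(2.43, 8.17)

Pooled variance s_p² = [71·6² + 49·10²] / (72+50−2) = 62.1333, so s_p = 7.8825.
SE_diff = s_p·√(1/n₁ + 1/n₂) = 7.8825·√(1/72 + 1/50) = 1.4511.
t* = 1.980; margin = 1.980 × 1.4511 = 2.8732.
Difference = 28.1 − 22.8 = 5.3000.
5.3000 ± 2.8732 → (2.43, 8.17).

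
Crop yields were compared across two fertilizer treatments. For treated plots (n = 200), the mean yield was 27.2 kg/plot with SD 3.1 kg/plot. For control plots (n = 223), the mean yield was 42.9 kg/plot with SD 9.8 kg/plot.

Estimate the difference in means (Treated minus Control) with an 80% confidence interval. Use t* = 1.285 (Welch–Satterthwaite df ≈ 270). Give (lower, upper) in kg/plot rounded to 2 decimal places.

SE₁ = s₁/√n₁ = 3.1/√200 = 0.2192; SE₂ = 9.8/√223 = 0.6563.
Independent samples, unequal variances: SE_diff = √(SE₁² + SE₂²) = √(0.04804864 + 0.43072969) = 0.6919.
t* = 1.285, so margin of error = 1.285 × 0.6919 = 0.8891.
Difference in means = 27.2 − 42.9 = -15.7000.
-15.7000 ± 0.8891 → (-16.59, -14.81).

(-16.59, -14.81)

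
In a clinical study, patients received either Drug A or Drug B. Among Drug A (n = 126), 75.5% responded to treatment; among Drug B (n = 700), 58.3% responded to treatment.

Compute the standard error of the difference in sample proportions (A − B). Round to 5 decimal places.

0.04261

Each SE is √(p̂(1−p̂)/n): √(0.7550·0.2450/126) = 0.03832 and √(0.5830·0.4170/700) = 0.01864.
SE(p̂₁ − p̂₂) = √(SE₁² + SE₂²) = √(0.0014684224 + 0.0003474496) = 0.04261, since the two samples are independent.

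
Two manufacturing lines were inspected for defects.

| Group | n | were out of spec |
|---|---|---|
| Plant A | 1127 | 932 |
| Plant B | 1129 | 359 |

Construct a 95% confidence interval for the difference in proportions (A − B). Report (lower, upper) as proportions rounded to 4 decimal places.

(0.4740, 0.5440)

First, p̂₁ = 932/1127 = 0.8270; p̂₂ = 359/1129 = 0.3180.
The two standard errors are √(0.8270×0.1730/1127) = 0.01127 and √(0.3180×0.6820/1129) = 0.01386.
Because the samples are independent, SE_diff = √(0.01127² + 0.01386²) = 0.01786.
Using z* = 1.960 for 95%, ME = 1.960 × 0.01786 = 0.03501.
p̂₁ − p̂₂ = 0.5090; interval 0.5090 ± 0.03501 gives (0.4740, 0.5440).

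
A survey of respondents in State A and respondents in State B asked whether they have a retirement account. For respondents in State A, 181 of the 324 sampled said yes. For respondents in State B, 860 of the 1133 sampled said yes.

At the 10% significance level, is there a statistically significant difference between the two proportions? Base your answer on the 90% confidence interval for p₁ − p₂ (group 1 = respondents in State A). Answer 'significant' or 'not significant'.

First, p̂₁ = 181/324 = 0.5586; p̂₂ = 860/1133 = 0.7590.
The two standard errors are √(0.5586×0.4414/324) = 0.02759 and √(0.7590×0.2410/1133) = 0.01271.
Because the samples are independent, SE_diff = √(0.02759² + 0.01271²) = 0.03038.
Using z* = 1.645 for 90%, ME = 1.645 × 0.03038 = 0.04998.
p̂₁ − p̂₂ = -0.2004; interval -0.2004 ± 0.04998 gives (-0.25038, -0.15042).
The interval (-0.25038, -0.15042) does not contain 0, so the difference is significant.

significant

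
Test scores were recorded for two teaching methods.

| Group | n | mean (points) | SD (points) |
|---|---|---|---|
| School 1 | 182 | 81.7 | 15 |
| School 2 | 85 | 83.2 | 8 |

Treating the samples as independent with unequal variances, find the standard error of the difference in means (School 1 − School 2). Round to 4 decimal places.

1.4104

Standard errors of each mean: 15/√182 = 1.1119 and 8/√85 = 0.8677.
SE(x̄₁ − x̄₂) = √(1.1119² + 0.8677²) = 1.4104 for independent samples with unequal variances.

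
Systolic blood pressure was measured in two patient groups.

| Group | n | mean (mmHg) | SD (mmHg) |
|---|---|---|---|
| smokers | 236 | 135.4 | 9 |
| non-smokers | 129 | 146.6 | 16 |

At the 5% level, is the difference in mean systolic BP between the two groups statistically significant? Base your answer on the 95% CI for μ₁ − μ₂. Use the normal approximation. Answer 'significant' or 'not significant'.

significant

SE₁ = s₁/√n₁ = 9/√236 = 0.5859; SE₂ = 16/√129 = 1.4087.
Independent samples, unequal variances: SE_diff = √(SE₁² + SE₂²) = √(0.34327881 + 1.98443569) = 1.5257.
z* = 1.960, so margin of error = 1.960 × 1.5257 = 2.9904.
Difference in means = 135.4 − 146.6 = -11.2000.
-11.2000 ± 2.9904 → (-14.1904, -8.2096).
The interval (-14.1904, -8.2096) does not contain 0, so the difference is significant.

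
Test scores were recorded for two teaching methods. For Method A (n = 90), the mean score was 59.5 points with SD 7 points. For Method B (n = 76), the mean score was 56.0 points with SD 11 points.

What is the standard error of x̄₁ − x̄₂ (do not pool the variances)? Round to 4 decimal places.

SE₁ = s₁/√n₁ = 7/√90 = 0.7379; SE₂ = 11/√76 = 1.2618.
Independent samples, unequal variances: SE_diff = √(SE₁² + SE₂²) = √(0.54449641 + 1.59213924) = 1.4617.

1.4617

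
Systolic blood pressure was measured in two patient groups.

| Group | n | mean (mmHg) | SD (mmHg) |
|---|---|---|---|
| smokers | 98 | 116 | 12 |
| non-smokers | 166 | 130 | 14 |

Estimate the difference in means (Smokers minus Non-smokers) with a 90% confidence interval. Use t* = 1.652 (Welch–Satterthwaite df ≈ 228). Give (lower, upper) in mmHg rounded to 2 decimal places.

SE₁ = s₁/√n₁ = 12/√98 = 1.2122; SE₂ = 14/√166 = 1.0866.
Independent samples, unequal variances: SE_diff = √(SE₁² + SE₂²) = √(1.46942884 + 1.18069956) = 1.6279.
t* = 1.652, so margin of error = 1.652 × 1.6279 = 2.6893.
Difference in means = 116 − 130 = -14.0000.
-14.0000 ± 2.6893 → (-16.69, -11.31).

(-16.69, -11.31)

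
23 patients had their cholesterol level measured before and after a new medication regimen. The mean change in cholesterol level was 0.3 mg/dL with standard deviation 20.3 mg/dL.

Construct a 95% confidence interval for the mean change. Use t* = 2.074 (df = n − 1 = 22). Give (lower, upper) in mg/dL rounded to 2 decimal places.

Paired design: SE = s_d/√n = 20.3/√23 = 4.2328.
t* = 2.074; margin of error = 2.074 × 4.2328 = 8.7788.
0.3 ± 8.7788 → (-8.48, 9.08).

(-8.48, 9.08)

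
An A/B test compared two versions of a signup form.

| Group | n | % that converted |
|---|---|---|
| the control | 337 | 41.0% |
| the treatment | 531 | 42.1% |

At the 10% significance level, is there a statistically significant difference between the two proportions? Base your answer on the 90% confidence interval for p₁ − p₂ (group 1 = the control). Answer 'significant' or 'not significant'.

SE₁ = √(p̂₁(1−p̂₁)/n₁) = √(0.4100·0.5900/337) = 0.02679; SE₂ = √(0.4210·0.5790/531) = 0.02143.
Independent samples: SE of the difference = √(SE₁² + SE₂²) = √(0.0007177041 + 0.0004592449) = 0.03431.
z* for 90% confidence is 1.645, so the margin of error is 1.645 × 0.03431 = 0.05644.
Point estimate p̂₁ − p̂₂ = 0.4100 − 0.4210 = -0.0110.
-0.0110 ± 0.05644 → (-0.06744, 0.04544).
The interval (-0.06744, 0.04544) contains 0, so the difference is not significant.

not significant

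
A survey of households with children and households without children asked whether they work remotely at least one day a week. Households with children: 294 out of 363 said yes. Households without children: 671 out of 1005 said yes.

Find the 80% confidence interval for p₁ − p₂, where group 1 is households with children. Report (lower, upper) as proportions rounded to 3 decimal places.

(0.110, 0.175)

Sample proportions: 294/363 = 0.8099, 671/1005 = 0.6677.
Each SE is √(p̂(1−p̂)/n): √(0.8099·0.1901/363) = 0.02059 and √(0.6677·0.3323/1005) = 0.01486.
SE(p̂₁ − p̂₂) = √(SE₁² + SE₂²) = √(0.0004239481 + 0.0002208196) = 0.02539, since the two samples are independent.
At 80% confidence z* = 1.282; margin = 1.282 × 0.02539 = 0.03255.
The difference is 0.8099 − 0.6677 = 0.1422, so the interval is 0.1422 ± 0.03255 = (0.110, 0.175).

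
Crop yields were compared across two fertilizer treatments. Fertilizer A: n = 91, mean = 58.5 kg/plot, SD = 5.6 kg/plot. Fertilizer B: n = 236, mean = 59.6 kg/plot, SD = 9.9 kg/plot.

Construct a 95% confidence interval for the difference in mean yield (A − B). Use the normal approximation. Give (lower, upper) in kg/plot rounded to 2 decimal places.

Per-group SEs: s₁/√n₁ = 5.6/√91 = 0.5870, s₂/√n₂ = 9.9/√236 = 0.6444.
Unpooled SE of the difference: √(0.344569 + 0.41525136) = 0.8717.
Margin of error = z* · SE = 1.960 × 0.8717 = 1.7085.
x̄₁ − x̄₂ = 58.5 − 59.6 = -1.1000.
CI: -1.1000 ± 1.7085 = (-2.81, 0.61).

(-2.81, 0.61)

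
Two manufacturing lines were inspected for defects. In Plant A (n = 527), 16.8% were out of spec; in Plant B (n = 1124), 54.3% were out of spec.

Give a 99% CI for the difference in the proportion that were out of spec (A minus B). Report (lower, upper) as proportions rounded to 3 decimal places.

(-0.432, -0.318)

Each SE is √(p̂(1−p̂)/n): √(0.1680·0.8320/527) = 0.01629 and √(0.5430·0.4570/1124) = 0.01486.
SE(p̂₁ − p̂₂) = √(SE₁² + SE₂²) = √(0.0002653641 + 0.0002208196) = 0.02205, since the two samples are independent.
At 99% confidence z* = 2.576; margin = 2.576 × 0.02205 = 0.05680.
The difference is 0.1680 − 0.5430 = -0.3750, so the interval is -0.3750 ± 0.05680 = (-0.432, -0.318).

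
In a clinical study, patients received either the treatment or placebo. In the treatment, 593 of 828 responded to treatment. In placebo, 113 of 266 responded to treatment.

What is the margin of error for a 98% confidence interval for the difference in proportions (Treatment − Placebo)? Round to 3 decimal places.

First, p̂₁ = 593/828 = 0.7162; p̂₂ = 113/266 = 0.4248.
The two standard errors are √(0.7162×0.2838/828) = 0.01567 and √(0.4248×0.5752/266) = 0.03031.
Because the samples are independent, SE_diff = √(0.01567² + 0.03031²) = 0.03412.
Using z* = 2.326 for 98%, ME = 2.326 × 0.03412 = 0.07936.

0.079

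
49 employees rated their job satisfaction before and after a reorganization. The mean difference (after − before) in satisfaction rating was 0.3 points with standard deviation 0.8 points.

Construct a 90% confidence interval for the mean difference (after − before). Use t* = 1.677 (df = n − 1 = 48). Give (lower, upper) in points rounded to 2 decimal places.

(0.11, 0.49)

Paired design: SE = s_d/√n = 0.8/√49 = 0.1143.
t* = 1.677; margin of error = 1.677 × 0.1143 = 0.1917.
0.3 ± 0.1917 → (0.11, 0.49).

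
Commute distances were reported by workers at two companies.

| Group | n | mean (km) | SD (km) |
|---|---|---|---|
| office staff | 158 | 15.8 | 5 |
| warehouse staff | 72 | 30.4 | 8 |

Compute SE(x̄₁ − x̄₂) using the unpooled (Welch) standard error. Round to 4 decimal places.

1.0233

Standard errors of each mean: 5/√158 = 0.3978 and 8/√72 = 0.9428.
SE(x̄₁ − x̄₂) = √(0.3978² + 0.9428²) = 1.0233 for independent samples with unequal variances.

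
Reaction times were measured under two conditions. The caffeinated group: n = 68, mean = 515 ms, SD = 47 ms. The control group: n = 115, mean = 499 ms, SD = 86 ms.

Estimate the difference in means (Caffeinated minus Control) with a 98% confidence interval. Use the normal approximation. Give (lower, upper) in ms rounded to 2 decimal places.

(-6.88, 38.88)

SE₁ = s₁/√n₁ = 47/√68 = 5.6996; SE₂ = 86/√115 = 8.0195.
Independent samples, unequal variances: SE_diff = √(SE₁² + SE₂²) = √(32.48544016 + 64.31238025) = 9.8386.
z* = 2.326, so margin of error = 2.326 × 9.8386 = 22.8846.
Difference in means = 515 − 499 = 16.0000.
16.0000 ± 22.8846 → (-6.88, 38.88).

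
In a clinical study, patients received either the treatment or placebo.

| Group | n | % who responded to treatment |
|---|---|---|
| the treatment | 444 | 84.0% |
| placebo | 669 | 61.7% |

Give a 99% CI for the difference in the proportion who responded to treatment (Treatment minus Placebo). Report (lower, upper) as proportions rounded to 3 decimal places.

(0.157, 0.289)

Each SE is √(p̂(1−p̂)/n): √(0.8400·0.1600/444) = 0.01740 and √(0.6170·0.3830/669) = 0.01879.
SE(p̂₁ − p̂₂) = √(SE₁² + SE₂²) = √(0.00030276 + 0.0003530641) = 0.02561, since the two samples are independent.
At 99% confidence z* = 2.576; margin = 2.576 × 0.02561 = 0.06597.
The difference is 0.8400 − 0.6170 = 0.2230, so the interval is 0.2230 ± 0.06597 = (0.157, 0.289).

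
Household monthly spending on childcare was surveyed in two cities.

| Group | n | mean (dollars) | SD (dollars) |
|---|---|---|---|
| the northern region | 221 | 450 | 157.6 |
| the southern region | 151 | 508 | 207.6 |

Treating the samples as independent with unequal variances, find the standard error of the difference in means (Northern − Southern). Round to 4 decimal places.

19.9450

SE₁ = s₁/√n₁ = 157.6/√221 = 10.6013; SE₂ = 207.6/√151 = 16.8942.
Independent samples, unequal variances: SE_diff = √(SE₁² + SE₂²) = √(112.38756169 + 285.41399364) = 19.9450.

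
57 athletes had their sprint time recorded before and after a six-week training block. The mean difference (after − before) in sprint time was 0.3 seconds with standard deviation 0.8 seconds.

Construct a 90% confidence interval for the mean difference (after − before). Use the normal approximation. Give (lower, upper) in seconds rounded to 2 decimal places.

(0.13, 0.47)

Paired design: SE = s_d/√n = 0.8/√57 = 0.1060.
z* = 1.645; margin of error = 1.645 × 0.1060 = 0.1744.
0.3 ± 0.1744 → (0.13, 0.47).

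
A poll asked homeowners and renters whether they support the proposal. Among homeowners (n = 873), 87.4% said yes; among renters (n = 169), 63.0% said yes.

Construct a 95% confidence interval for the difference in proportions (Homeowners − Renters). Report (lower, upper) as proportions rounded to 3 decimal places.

Each SE is √(p̂(1−p̂)/n): √(0.8740·0.1260/873) = 0.01123 and √(0.6300·0.3700/169) = 0.03714.
SE(p̂₁ − p̂₂) = √(SE₁² + SE₂²) = √(0.0001261129 + 0.0013793796) = 0.03880, since the two samples are independent.
At 95% confidence z* = 1.960; margin = 1.960 × 0.03880 = 0.07605.
The difference is 0.8740 − 0.6300 = 0.2440, so the interval is 0.2440 ± 0.07605 = (0.168, 0.320).

(0.168, 0.320)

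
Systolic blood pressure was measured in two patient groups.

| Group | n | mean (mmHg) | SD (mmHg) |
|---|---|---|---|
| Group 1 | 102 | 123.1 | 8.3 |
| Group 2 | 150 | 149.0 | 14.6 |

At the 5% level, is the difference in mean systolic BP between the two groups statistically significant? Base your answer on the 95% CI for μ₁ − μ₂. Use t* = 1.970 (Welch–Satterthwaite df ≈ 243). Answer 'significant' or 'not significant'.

Per-group SEs: s₁/√n₁ = 8.3/√102 = 0.8218, s₂/√n₂ = 14.6/√150 = 1.1921.
Unpooled SE of the difference: √(0.67535524 + 1.42110241) = 1.4479.
Margin of error = t* · SE = 1.970 × 1.4479 = 2.8524.
x̄₁ − x̄₂ = 123.1 − 149.0 = -25.9000.
CI: -25.9000 ± 2.8524 = (-28.7524, -23.0476).
The interval (-28.7524, -23.0476) does not contain 0, so the difference is significant.

significant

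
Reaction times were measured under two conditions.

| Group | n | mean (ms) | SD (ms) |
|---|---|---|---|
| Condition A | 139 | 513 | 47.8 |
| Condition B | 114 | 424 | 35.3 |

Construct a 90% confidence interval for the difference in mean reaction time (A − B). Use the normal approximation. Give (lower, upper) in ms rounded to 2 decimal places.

SE₁ = s₁/√n₁ = 47.8/√139 = 4.0543; SE₂ = 35.3/√114 = 3.3061.
Independent samples, unequal variances: SE_diff = √(SE₁² + SE₂²) = √(16.43734849 + 10.93029721) = 5.2314.
z* = 1.645, so margin of error = 1.645 × 5.2314 = 8.6057.
Difference in means = 513 − 424 = 89.0000.
89.0000 ± 8.6057 → (80.39, 97.61).

(80.39, 97.61)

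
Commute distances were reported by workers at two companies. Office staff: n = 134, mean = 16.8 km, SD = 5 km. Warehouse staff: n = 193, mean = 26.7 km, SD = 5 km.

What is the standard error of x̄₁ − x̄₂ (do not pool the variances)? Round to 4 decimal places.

SE₁ = s₁/√n₁ = 5/√134 = 0.4319; SE₂ = 5/√193 = 0.3599.
Independent samples, unequal variances: SE_diff = √(SE₁² + SE₂²) = √(0.18653761 + 0.12952801) = 0.5622.

0.5622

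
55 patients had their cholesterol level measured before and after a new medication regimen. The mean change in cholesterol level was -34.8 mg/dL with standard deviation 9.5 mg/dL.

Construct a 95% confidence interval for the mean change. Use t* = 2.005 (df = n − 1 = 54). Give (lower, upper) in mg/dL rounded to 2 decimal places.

Paired design: SE = s_d/√n = 9.5/√55 = 1.2810.
t* = 2.005; margin of error = 2.005 × 1.2810 = 2.5684.
-34.8 ± 2.5684 → (-37.37, -32.23).

(-37.37, -32.23)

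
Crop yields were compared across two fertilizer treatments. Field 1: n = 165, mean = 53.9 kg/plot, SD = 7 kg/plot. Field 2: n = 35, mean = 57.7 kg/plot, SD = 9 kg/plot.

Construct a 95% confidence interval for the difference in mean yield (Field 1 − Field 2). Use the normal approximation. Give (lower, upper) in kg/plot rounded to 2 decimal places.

Per-group SEs: s₁/√n₁ = 7/√165 = 0.5449, s₂/√n₂ = 9/√35 = 1.5213.
Unpooled SE of the difference: √(0.29691601 + 2.31435369) = 1.6159.
Margin of error = z* · SE = 1.960 × 1.6159 = 3.1672.
x̄₁ − x̄₂ = 53.9 − 57.7 = -3.8000.
CI: -3.8000 ± 3.1672 = (-6.97, -0.63).

(-6.97, -0.63)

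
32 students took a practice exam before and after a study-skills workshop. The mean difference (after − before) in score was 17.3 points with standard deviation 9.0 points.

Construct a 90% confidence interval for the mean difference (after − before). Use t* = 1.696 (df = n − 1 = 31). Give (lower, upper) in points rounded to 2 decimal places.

(14.60, 20.00)

This is a matched-pairs design, so SE = s_d/√n = 9.0/√32 = 1.5910.
Margin = 1.696 × 1.5910 = 2.6983; the interval is 17.3 ± 2.6983 = (14.60, 20.00).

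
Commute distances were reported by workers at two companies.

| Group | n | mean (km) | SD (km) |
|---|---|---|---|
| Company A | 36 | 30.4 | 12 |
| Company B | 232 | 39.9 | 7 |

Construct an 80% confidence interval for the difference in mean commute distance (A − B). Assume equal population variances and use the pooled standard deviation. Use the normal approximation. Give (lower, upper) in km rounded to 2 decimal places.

s_p = √[((n₁−1)s₁² + (n₂−1)s₂²)/(n₁+n₂−2)] = √[(35·12² + 231·7²)/266] = 7.8422.
SE = 7.8422·√(1/36 + 1/232) = 1.4048.
With z* = 1.282, margin = 1.282 × 1.4048 = 1.8010.
x̄₁ − x̄₂ = 30.4 − 39.9 = -9.5000; interval -9.5000 ± 1.8010 = (-11.30, -7.70).

(-11.30, -7.70)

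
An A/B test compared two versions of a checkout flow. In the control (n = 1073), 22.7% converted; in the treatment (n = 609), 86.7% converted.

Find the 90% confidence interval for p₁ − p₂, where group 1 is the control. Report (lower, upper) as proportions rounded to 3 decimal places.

The two standard errors are √(0.2270×0.7730/1073) = 0.01279 and √(0.8670×0.1330/609) = 0.01376.
Because the samples are independent, SE_diff = √(0.01279² + 0.01376²) = 0.01879.
Using z* = 1.645 for 90%, ME = 1.645 × 0.01879 = 0.03091.
p̂₁ − p̂₂ = -0.6400; interval -0.6400 ± 0.03091 gives (-0.671, -0.609).

(-0.671, -0.609)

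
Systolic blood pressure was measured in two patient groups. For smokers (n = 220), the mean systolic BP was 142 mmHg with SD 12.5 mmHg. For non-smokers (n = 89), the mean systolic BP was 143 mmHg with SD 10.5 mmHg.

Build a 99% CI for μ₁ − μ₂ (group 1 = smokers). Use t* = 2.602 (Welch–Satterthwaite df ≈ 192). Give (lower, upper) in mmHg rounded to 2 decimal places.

(-4.63, 2.63)

Standard errors of each mean: 12.5/√220 = 0.8427 and 10.5/√89 = 1.1130.
SE(x̄₁ − x̄₂) = √(0.8427² + 1.1130²) = 1.3960 for independent samples with unequal variances.
With t* = 2.602, the margin is 2.602 × 1.3960 = 3.6324.
x̄₁ − x̄₂ = 142 − 143 = -1.0000; the interval is -1.0000 ± 3.6324 = (-4.63, 2.63).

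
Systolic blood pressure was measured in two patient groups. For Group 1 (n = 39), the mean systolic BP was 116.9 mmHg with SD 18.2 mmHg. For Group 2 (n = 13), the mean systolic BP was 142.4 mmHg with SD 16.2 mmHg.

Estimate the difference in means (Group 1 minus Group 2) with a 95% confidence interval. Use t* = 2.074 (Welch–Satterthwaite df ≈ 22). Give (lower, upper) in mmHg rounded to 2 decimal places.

(-36.61, -14.39)

Per-group SEs: s₁/√n₁ = 18.2/√39 = 2.9143, s₂/√n₂ = 16.2/√13 = 4.4931.
Unpooled SE of the difference: √(8.49314449 + 20.18794761) = 5.3555.
Margin of error = t* · SE = 2.074 × 5.3555 = 11.1073.
x̄₁ − x̄₂ = 116.9 − 142.4 = -25.5000.
CI: -25.5000 ± 11.1073 = (-36.61, -14.39).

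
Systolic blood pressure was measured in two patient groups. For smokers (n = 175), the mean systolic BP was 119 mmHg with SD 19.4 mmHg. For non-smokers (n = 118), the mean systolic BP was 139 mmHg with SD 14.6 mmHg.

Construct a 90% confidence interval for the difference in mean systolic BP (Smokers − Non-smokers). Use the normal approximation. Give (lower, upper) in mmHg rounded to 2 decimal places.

Per-group SEs: s₁/√n₁ = 19.4/√175 = 1.4665, s₂/√n₂ = 14.6/√118 = 1.3440.
Unpooled SE of the difference: √(2.15062225 + 1.806336) = 1.9892.
Margin of error = z* · SE = 1.645 × 1.9892 = 3.2722.
x̄₁ − x̄₂ = 119 − 139 = -20.0000.
CI: -20.0000 ± 3.2722 = (-23.27, -16.73).

(-23.27, -16.73)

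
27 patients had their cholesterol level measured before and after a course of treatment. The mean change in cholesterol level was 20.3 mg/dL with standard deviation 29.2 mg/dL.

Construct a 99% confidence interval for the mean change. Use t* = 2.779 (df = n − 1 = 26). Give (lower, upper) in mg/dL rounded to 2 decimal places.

(4.68, 35.92)

This is a matched-pairs design, so SE = s_d/√n = 29.2/√27 = 5.6195.
Margin = 2.779 × 5.6195 = 15.6166; the interval is 20.3 ± 15.6166 = (4.68, 35.92).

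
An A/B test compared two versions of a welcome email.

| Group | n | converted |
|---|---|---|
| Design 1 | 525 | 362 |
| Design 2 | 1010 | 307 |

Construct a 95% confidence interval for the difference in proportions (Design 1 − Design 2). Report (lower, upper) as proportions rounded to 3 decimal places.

(0.337, 0.434)

Sample proportions: 362/525 = 0.6895, 307/1010 = 0.3040.
Each SE is √(p̂(1−p̂)/n): √(0.6895·0.3105/525) = 0.02019 and √(0.3040·0.6960/1010) = 0.01447.
SE(p̂₁ − p̂₂) = √(SE₁² + SE₂²) = √(0.0004076361 + 0.0002093809) = 0.02484, since the two samples are independent.
At 95% confidence z* = 1.960; margin = 1.960 × 0.02484 = 0.04869.
The difference is 0.6895 − 0.3040 = 0.3855, so the interval is 0.3855 ± 0.04869 = (0.337, 0.434).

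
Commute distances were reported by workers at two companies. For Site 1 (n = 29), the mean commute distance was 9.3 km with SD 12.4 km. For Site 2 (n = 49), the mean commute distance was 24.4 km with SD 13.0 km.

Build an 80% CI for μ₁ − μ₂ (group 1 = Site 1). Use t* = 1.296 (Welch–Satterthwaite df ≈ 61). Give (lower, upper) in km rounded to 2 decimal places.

SE₁ = s₁/√n₁ = 12.4/√29 = 2.3026; SE₂ = 13.0/√49 = 1.8571.
Independent samples, unequal variances: SE_diff = √(SE₁² + SE₂²) = √(5.30196676 + 3.44882041) = 2.9582.
t* = 1.296, so margin of error = 1.296 × 2.9582 = 3.8338.
Difference in means = 9.3 − 24.4 = -15.1000.
-15.1000 ± 3.8338 → (-18.93, -11.27).

(-18.93, -11.27)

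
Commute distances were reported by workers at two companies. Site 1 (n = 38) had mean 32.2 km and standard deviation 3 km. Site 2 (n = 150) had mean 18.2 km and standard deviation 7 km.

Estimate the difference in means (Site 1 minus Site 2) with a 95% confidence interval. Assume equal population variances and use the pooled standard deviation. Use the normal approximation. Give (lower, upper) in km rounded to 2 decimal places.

Pooled variance s_p² = [37·3² + 149·7²] / (38+150−2) = 41.0430, so s_p = 6.4065.
SE_diff = s_p·√(1/n₁ + 1/n₂) = 6.4065·√(1/38 + 1/150) = 1.1635.
z* = 1.960; margin = 1.960 × 1.1635 = 2.2805.
Difference = 32.2 − 18.2 = 14.0000.
14.0000 ± 2.2805 → (11.72, 16.28).

(11.72, 16.28)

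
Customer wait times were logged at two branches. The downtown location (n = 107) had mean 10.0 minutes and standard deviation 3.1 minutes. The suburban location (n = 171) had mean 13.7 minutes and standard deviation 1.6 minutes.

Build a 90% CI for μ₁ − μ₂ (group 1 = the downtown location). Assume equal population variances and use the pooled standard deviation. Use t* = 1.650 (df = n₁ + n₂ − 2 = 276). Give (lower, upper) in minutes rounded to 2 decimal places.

Pooled variance s_p² = [106·3.1² + 170·1.6²] / (107+171−2) = 5.2676, so s_p = 2.2951.
SE_diff = s_p·√(1/n₁ + 1/n₂) = 2.2951·√(1/107 + 1/171) = 0.2829.
t* = 1.650; margin = 1.650 × 0.2829 = 0.4668.
Difference = 10.0 − 13.7 = -3.7000.
-3.7000 ± 0.4668 → (-4.17, -3.23).

(-4.17, -3.23)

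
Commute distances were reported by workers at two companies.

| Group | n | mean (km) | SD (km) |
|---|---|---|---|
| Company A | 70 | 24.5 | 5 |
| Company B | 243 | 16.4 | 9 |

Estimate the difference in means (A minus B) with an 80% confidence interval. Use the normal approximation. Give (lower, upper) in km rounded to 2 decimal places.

(7.03, 9.17)

Standard errors of each mean: 5/√70 = 0.5976 and 9/√243 = 0.5774.
SE(x̄₁ − x̄₂) = √(0.5976² + 0.5774²) = 0.8310 for independent samples with unequal variances.
With z* = 1.282, the margin is 1.282 × 0.8310 = 1.0653.
x̄₁ − x̄₂ = 24.5 − 16.4 = 8.1000; the interval is 8.1000 ± 1.0653 = (7.03, 9.17).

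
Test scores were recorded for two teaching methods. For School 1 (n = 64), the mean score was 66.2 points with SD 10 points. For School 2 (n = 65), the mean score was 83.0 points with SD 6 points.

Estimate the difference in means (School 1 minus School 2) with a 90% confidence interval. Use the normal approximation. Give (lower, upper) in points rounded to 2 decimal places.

(-19.19, -14.41)

Standard errors of each mean: 10/√64 = 1.2500 and 6/√65 = 0.7442.
SE(x̄₁ − x̄₂) = √(1.2500² + 0.7442²) = 1.4548 for independent samples with unequal variances.
With z* = 1.645, the margin is 1.645 × 1.4548 = 2.3931.
x̄₁ − x̄₂ = 66.2 − 83.0 = -16.8000; the interval is -16.8000 ± 2.3931 = (-19.19, -14.41).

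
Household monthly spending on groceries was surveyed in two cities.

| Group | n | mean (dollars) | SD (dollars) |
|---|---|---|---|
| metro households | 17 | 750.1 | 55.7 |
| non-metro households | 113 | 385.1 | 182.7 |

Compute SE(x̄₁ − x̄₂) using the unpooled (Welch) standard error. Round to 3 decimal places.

21.861

Per-group SEs: s₁/√n₁ = 55.7/√17 = 13.5092, s₂/√n₂ = 182.7/√113 = 17.1870.
Unpooled SE of the difference: √(182.49848464 + 295.392969) = 21.8607.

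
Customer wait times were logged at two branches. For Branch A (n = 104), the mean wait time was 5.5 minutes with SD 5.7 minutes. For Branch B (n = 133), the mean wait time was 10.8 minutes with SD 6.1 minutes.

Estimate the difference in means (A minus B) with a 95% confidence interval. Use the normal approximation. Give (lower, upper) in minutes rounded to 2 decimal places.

(-6.81, -3.79)

Standard errors of each mean: 5.7/√104 = 0.5589 and 6.1/√133 = 0.5289.
SE(x̄₁ − x̄₂) = √(0.5589² + 0.5289²) = 0.7695 for independent samples with unequal variances.
With z* = 1.960, the margin is 1.960 × 0.7695 = 1.5082.
x̄₁ − x̄₂ = 5.5 − 10.8 = -5.3000; the interval is -5.3000 ± 1.5082 = (-6.81, -3.79).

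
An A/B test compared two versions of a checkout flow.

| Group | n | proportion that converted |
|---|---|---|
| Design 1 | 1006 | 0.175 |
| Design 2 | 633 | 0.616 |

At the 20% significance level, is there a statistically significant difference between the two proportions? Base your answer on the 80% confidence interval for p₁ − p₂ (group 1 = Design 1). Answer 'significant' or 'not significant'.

significant

SE₁ = √(p̂₁(1−p̂₁)/n₁) = √(0.1750·0.8250/1006) = 0.01198; SE₂ = √(0.6160·0.3840/633) = 0.01933.
Independent samples: SE of the difference = √(SE₁² + SE₂²) = √(0.0001435204 + 0.0003736489) = 0.02274.
z* for 80% confidence is 1.282, so the margin of error is 1.282 × 0.02274 = 0.02915.
Point estimate p̂₁ − p̂₂ = 0.1750 − 0.6160 = -0.4410.
-0.4410 ± 0.02915 → (-0.47015, -0.41185).
The interval (-0.47015, -0.41185) does not contain 0, so the difference is significant.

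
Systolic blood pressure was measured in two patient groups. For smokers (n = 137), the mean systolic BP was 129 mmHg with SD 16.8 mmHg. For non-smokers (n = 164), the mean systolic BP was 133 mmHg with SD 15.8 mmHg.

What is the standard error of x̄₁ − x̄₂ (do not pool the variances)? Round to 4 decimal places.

SE₁ = s₁/√n₁ = 16.8/√137 = 1.4353; SE₂ = 15.8/√164 = 1.2338.
Independent samples, unequal variances: SE_diff = √(SE₁² + SE₂²) = √(2.06008609 + 1.52226244) = 1.8927.

1.8927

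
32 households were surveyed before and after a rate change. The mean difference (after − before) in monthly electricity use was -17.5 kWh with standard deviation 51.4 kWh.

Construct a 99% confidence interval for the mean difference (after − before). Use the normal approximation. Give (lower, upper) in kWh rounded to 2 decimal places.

(-40.91, 5.91)

This is a matched-pairs design, so SE = s_d/√n = 51.4/√32 = 9.0863.
Margin = 2.576 × 9.0863 = 23.4063; the interval is -17.5 ± 23.4063 = (-40.91, 5.91).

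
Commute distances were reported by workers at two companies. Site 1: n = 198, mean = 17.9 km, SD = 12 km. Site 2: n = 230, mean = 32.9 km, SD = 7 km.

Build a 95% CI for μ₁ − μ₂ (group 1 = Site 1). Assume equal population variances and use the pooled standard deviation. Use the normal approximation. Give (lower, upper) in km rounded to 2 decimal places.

(-16.83, -13.17)

Pooled variance s_p² = [197·12² + 229·7²] / (198+230−2) = 92.9319, so s_p = 9.6401.
SE_diff = s_p·√(1/n₁ + 1/n₂) = 9.6401·√(1/198 + 1/230) = 0.9346.
z* = 1.960; margin = 1.960 × 0.9346 = 1.8318.
Difference = 17.9 − 32.9 = -15.0000.
-15.0000 ± 1.8318 → (-16.83, -13.17).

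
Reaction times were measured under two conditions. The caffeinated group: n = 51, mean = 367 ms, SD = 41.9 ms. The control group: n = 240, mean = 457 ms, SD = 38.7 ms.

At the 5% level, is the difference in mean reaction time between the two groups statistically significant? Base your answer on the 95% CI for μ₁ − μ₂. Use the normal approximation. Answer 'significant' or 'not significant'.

Standard errors of each mean: 41.9/√51 = 5.8672 and 38.7/√240 = 2.4981.
SE(x̄₁ − x̄₂) = √(5.8672² + 2.4981²) = 6.3769 for independent samples with unequal variances.
With z* = 1.960, the margin is 1.960 × 6.3769 = 12.4987.
x̄₁ − x̄₂ = 367 − 457 = -90.0000; the interval is -90.0000 ± 12.4987 = (-102.4987, -77.5013).
The interval (-102.4987, -77.5013) does not contain 0, so the difference is significant.

significant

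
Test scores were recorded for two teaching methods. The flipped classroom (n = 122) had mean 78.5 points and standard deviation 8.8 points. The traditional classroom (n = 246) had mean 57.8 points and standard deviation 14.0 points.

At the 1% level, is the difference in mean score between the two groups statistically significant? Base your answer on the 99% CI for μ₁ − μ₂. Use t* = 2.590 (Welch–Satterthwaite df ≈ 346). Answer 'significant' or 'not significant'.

Standard errors of each mean: 8.8/√122 = 0.7967 and 14.0/√246 = 0.8926.
SE(x̄₁ − x̄₂) = √(0.7967² + 0.8926²) = 1.1964 for independent samples with unequal variances.
With t* = 2.590, the margin is 2.590 × 1.1964 = 3.0987.
x̄₁ − x̄₂ = 78.5 − 57.8 = 20.7000; the interval is 20.7000 ± 3.0987 = (17.6013, 23.7987).
The interval (17.6013, 23.7987) does not contain 0, so the difference is significant.

significant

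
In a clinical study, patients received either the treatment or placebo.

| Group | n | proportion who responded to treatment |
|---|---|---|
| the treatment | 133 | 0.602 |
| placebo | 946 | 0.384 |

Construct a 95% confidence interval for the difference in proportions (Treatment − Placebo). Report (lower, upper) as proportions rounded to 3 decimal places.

Each SE is √(p̂(1−p̂)/n): √(0.6020·0.3980/133) = 0.04244 and √(0.3840·0.6160/946) = 0.01581.
SE(p̂₁ − p̂₂) = √(SE₁² + SE₂²) = √(0.0018011536 + 0.0002499561) = 0.04529, since the two samples are independent.
At 95% confidence z* = 1.960; margin = 1.960 × 0.04529 = 0.08877.
The difference is 0.6020 − 0.3840 = 0.2180, so the interval is 0.2180 ± 0.08877 = (0.129, 0.307).

(0.129, 0.307)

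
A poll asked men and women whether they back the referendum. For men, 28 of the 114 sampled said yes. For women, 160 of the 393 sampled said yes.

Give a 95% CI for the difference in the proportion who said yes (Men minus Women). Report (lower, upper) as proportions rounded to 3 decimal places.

Sample proportions: 28/114 = 0.2456, 160/393 = 0.4071.
Each SE is √(p̂(1−p̂)/n): √(0.2456·0.7544/114) = 0.04031 and √(0.4071·0.5929/393) = 0.02478.
SE(p̂₁ − p̂₂) = √(SE₁² + SE₂²) = √(0.0016248961 + 0.0006140484) = 0.04732, since the two samples are independent.
At 95% confidence z* = 1.960; margin = 1.960 × 0.04732 = 0.09275.
The difference is 0.2456 − 0.4071 = -0.1615, so the interval is -0.1615 ± 0.09275 = (-0.254, -0.069).

(-0.254, -0.069)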